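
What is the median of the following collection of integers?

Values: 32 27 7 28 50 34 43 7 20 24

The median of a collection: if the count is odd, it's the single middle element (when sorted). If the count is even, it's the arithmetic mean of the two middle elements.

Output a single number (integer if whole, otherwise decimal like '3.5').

Step 1: insert 32 -> lo=[32] (size 1, max 32) hi=[] (size 0) -> median=32
Step 2: insert 27 -> lo=[27] (size 1, max 27) hi=[32] (size 1, min 32) -> median=29.5
Step 3: insert 7 -> lo=[7, 27] (size 2, max 27) hi=[32] (size 1, min 32) -> median=27
Step 4: insert 28 -> lo=[7, 27] (size 2, max 27) hi=[28, 32] (size 2, min 28) -> median=27.5
Step 5: insert 50 -> lo=[7, 27, 28] (size 3, max 28) hi=[32, 50] (size 2, min 32) -> median=28
Step 6: insert 34 -> lo=[7, 27, 28] (size 3, max 28) hi=[32, 34, 50] (size 3, min 32) -> median=30
Step 7: insert 43 -> lo=[7, 27, 28, 32] (size 4, max 32) hi=[34, 43, 50] (size 3, min 34) -> median=32
Step 8: insert 7 -> lo=[7, 7, 27, 28] (size 4, max 28) hi=[32, 34, 43, 50] (size 4, min 32) -> median=30
Step 9: insert 20 -> lo=[7, 7, 20, 27, 28] (size 5, max 28) hi=[32, 34, 43, 50] (size 4, min 32) -> median=28
Step 10: insert 24 -> lo=[7, 7, 20, 24, 27] (size 5, max 27) hi=[28, 32, 34, 43, 50] (size 5, min 28) -> median=27.5

Answer: 27.5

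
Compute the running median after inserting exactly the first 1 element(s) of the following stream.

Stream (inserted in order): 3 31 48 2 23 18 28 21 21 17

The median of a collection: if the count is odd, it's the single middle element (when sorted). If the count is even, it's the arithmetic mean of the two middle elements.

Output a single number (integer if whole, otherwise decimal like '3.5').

Answer: 3

Derivation:
Step 1: insert 3 -> lo=[3] (size 1, max 3) hi=[] (size 0) -> median=3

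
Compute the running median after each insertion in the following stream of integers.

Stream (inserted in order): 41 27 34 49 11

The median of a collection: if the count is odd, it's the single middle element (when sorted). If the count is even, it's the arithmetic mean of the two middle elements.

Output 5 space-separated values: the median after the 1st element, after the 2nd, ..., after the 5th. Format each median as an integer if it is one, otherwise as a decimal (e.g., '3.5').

Step 1: insert 41 -> lo=[41] (size 1, max 41) hi=[] (size 0) -> median=41
Step 2: insert 27 -> lo=[27] (size 1, max 27) hi=[41] (size 1, min 41) -> median=34
Step 3: insert 34 -> lo=[27, 34] (size 2, max 34) hi=[41] (size 1, min 41) -> median=34
Step 4: insert 49 -> lo=[27, 34] (size 2, max 34) hi=[41, 49] (size 2, min 41) -> median=37.5
Step 5: insert 11 -> lo=[11, 27, 34] (size 3, max 34) hi=[41, 49] (size 2, min 41) -> median=34

Answer: 41 34 34 37.5 34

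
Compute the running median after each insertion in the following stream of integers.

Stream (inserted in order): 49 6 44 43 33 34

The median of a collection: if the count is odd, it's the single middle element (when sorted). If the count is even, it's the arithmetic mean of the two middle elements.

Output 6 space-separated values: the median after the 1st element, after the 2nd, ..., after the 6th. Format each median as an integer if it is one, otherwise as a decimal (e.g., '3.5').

Step 1: insert 49 -> lo=[49] (size 1, max 49) hi=[] (size 0) -> median=49
Step 2: insert 6 -> lo=[6] (size 1, max 6) hi=[49] (size 1, min 49) -> median=27.5
Step 3: insert 44 -> lo=[6, 44] (size 2, max 44) hi=[49] (size 1, min 49) -> median=44
Step 4: insert 43 -> lo=[6, 43] (size 2, max 43) hi=[44, 49] (size 2, min 44) -> median=43.5
Step 5: insert 33 -> lo=[6, 33, 43] (size 3, max 43) hi=[44, 49] (size 2, min 44) -> median=43
Step 6: insert 34 -> lo=[6, 33, 34] (size 3, max 34) hi=[43, 44, 49] (size 3, min 43) -> median=38.5

Answer: 49 27.5 44 43.5 43 38.5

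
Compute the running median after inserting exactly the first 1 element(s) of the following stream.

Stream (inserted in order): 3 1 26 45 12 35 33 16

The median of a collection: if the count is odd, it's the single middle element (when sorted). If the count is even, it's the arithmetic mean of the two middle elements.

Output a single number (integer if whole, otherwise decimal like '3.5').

Step 1: insert 3 -> lo=[3] (size 1, max 3) hi=[] (size 0) -> median=3

Answer: 3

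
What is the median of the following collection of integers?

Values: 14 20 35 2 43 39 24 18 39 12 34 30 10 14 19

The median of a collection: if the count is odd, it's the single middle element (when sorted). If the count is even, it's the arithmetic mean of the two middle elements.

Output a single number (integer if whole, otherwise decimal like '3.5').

Step 1: insert 14 -> lo=[14] (size 1, max 14) hi=[] (size 0) -> median=14
Step 2: insert 20 -> lo=[14] (size 1, max 14) hi=[20] (size 1, min 20) -> median=17
Step 3: insert 35 -> lo=[14, 20] (size 2, max 20) hi=[35] (size 1, min 35) -> median=20
Step 4: insert 2 -> lo=[2, 14] (size 2, max 14) hi=[20, 35] (size 2, min 20) -> median=17
Step 5: insert 43 -> lo=[2, 14, 20] (size 3, max 20) hi=[35, 43] (size 2, min 35) -> median=20
Step 6: insert 39 -> lo=[2, 14, 20] (size 3, max 20) hi=[35, 39, 43] (size 3, min 35) -> median=27.5
Step 7: insert 24 -> lo=[2, 14, 20, 24] (size 4, max 24) hi=[35, 39, 43] (size 3, min 35) -> median=24
Step 8: insert 18 -> lo=[2, 14, 18, 20] (size 4, max 20) hi=[24, 35, 39, 43] (size 4, min 24) -> median=22
Step 9: insert 39 -> lo=[2, 14, 18, 20, 24] (size 5, max 24) hi=[35, 39, 39, 43] (size 4, min 35) -> median=24
Step 10: insert 12 -> lo=[2, 12, 14, 18, 20] (size 5, max 20) hi=[24, 35, 39, 39, 43] (size 5, min 24) -> median=22
Step 11: insert 34 -> lo=[2, 12, 14, 18, 20, 24] (size 6, max 24) hi=[34, 35, 39, 39, 43] (size 5, min 34) -> median=24
Step 12: insert 30 -> lo=[2, 12, 14, 18, 20, 24] (size 6, max 24) hi=[30, 34, 35, 39, 39, 43] (size 6, min 30) -> median=27
Step 13: insert 10 -> lo=[2, 10, 12, 14, 18, 20, 24] (size 7, max 24) hi=[30, 34, 35, 39, 39, 43] (size 6, min 30) -> median=24
Step 14: insert 14 -> lo=[2, 10, 12, 14, 14, 18, 20] (size 7, max 20) hi=[24, 30, 34, 35, 39, 39, 43] (size 7, min 24) -> median=22
Step 15: insert 19 -> lo=[2, 10, 12, 14, 14, 18, 19, 20] (size 8, max 20) hi=[24, 30, 34, 35, 39, 39, 43] (size 7, min 24) -> median=20

Answer: 20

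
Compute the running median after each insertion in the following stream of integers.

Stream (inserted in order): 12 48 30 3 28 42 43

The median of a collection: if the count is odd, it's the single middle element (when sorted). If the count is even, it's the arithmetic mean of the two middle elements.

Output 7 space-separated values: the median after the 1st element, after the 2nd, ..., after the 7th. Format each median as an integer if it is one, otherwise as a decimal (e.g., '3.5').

Answer: 12 30 30 21 28 29 30

Derivation:
Step 1: insert 12 -> lo=[12] (size 1, max 12) hi=[] (size 0) -> median=12
Step 2: insert 48 -> lo=[12] (size 1, max 12) hi=[48] (size 1, min 48) -> median=30
Step 3: insert 30 -> lo=[12, 30] (size 2, max 30) hi=[48] (size 1, min 48) -> median=30
Step 4: insert 3 -> lo=[3, 12] (size 2, max 12) hi=[30, 48] (size 2, min 30) -> median=21
Step 5: insert 28 -> lo=[3, 12, 28] (size 3, max 28) hi=[30, 48] (size 2, min 30) -> median=28
Step 6: insert 42 -> lo=[3, 12, 28] (size 3, max 28) hi=[30, 42, 48] (size 3, min 30) -> median=29
Step 7: insert 43 -> lo=[3, 12, 28, 30] (size 4, max 30) hi=[42, 43, 48] (size 3, min 42) -> median=30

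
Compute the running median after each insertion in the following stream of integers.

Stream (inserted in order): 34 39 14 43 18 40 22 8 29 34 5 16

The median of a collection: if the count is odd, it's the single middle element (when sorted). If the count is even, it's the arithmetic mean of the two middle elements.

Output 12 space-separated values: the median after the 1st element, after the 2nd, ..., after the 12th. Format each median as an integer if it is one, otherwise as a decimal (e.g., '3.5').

Answer: 34 36.5 34 36.5 34 36.5 34 28 29 31.5 29 25.5

Derivation:
Step 1: insert 34 -> lo=[34] (size 1, max 34) hi=[] (size 0) -> median=34
Step 2: insert 39 -> lo=[34] (size 1, max 34) hi=[39] (size 1, min 39) -> median=36.5
Step 3: insert 14 -> lo=[14, 34] (size 2, max 34) hi=[39] (size 1, min 39) -> median=34
Step 4: insert 43 -> lo=[14, 34] (size 2, max 34) hi=[39, 43] (size 2, min 39) -> median=36.5
Step 5: insert 18 -> lo=[14, 18, 34] (size 3, max 34) hi=[39, 43] (size 2, min 39) -> median=34
Step 6: insert 40 -> lo=[14, 18, 34] (size 3, max 34) hi=[39, 40, 43] (size 3, min 39) -> median=36.5
Step 7: insert 22 -> lo=[14, 18, 22, 34] (size 4, max 34) hi=[39, 40, 43] (size 3, min 39) -> median=34
Step 8: insert 8 -> lo=[8, 14, 18, 22] (size 4, max 22) hi=[34, 39, 40, 43] (size 4, min 34) -> median=28
Step 9: insert 29 -> lo=[8, 14, 18, 22, 29] (size 5, max 29) hi=[34, 39, 40, 43] (size 4, min 34) -> median=29
Step 10: insert 34 -> lo=[8, 14, 18, 22, 29] (size 5, max 29) hi=[34, 34, 39, 40, 43] (size 5, min 34) -> median=31.5
Step 11: insert 5 -> lo=[5, 8, 14, 18, 22, 29] (size 6, max 29) hi=[34, 34, 39, 40, 43] (size 5, min 34) -> median=29
Step 12: insert 16 -> lo=[5, 8, 14, 16, 18, 22] (size 6, max 22) hi=[29, 34, 34, 39, 40, 43] (size 6, min 29) -> median=25.5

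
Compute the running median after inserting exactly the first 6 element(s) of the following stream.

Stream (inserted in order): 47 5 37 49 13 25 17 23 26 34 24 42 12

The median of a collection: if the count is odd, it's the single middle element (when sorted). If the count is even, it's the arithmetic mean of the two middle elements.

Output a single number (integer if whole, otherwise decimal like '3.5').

Answer: 31

Derivation:
Step 1: insert 47 -> lo=[47] (size 1, max 47) hi=[] (size 0) -> median=47
Step 2: insert 5 -> lo=[5] (size 1, max 5) hi=[47] (size 1, min 47) -> median=26
Step 3: insert 37 -> lo=[5, 37] (size 2, max 37) hi=[47] (size 1, min 47) -> median=37
Step 4: insert 49 -> lo=[5, 37] (size 2, max 37) hi=[47, 49] (size 2, min 47) -> median=42
Step 5: insert 13 -> lo=[5, 13, 37] (size 3, max 37) hi=[47, 49] (size 2, min 47) -> median=37
Step 6: insert 25 -> lo=[5, 13, 25] (size 3, max 25) hi=[37, 47, 49] (size 3, min 37) -> median=31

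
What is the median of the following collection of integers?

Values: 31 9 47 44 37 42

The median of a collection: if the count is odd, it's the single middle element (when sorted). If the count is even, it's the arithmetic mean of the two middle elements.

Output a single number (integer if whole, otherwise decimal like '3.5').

Step 1: insert 31 -> lo=[31] (size 1, max 31) hi=[] (size 0) -> median=31
Step 2: insert 9 -> lo=[9] (size 1, max 9) hi=[31] (size 1, min 31) -> median=20
Step 3: insert 47 -> lo=[9, 31] (size 2, max 31) hi=[47] (size 1, min 47) -> median=31
Step 4: insert 44 -> lo=[9, 31] (size 2, max 31) hi=[44, 47] (size 2, min 44) -> median=37.5
Step 5: insert 37 -> lo=[9, 31, 37] (size 3, max 37) hi=[44, 47] (size 2, min 44) -> median=37
Step 6: insert 42 -> lo=[9, 31, 37] (size 3, max 37) hi=[42, 44, 47] (size 3, min 42) -> median=39.5

Answer: 39.5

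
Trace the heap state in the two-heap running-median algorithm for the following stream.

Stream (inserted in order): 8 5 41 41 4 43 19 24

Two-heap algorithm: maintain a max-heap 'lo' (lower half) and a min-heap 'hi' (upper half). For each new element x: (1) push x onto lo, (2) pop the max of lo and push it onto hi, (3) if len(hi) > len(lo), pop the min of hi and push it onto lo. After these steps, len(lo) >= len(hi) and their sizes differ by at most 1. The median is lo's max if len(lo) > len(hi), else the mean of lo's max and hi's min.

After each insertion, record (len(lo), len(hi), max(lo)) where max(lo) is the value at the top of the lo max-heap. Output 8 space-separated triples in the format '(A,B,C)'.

Step 1: insert 8 -> lo=[8] hi=[] -> (len(lo)=1, len(hi)=0, max(lo)=8)
Step 2: insert 5 -> lo=[5] hi=[8] -> (len(lo)=1, len(hi)=1, max(lo)=5)
Step 3: insert 41 -> lo=[5, 8] hi=[41] -> (len(lo)=2, len(hi)=1, max(lo)=8)
Step 4: insert 41 -> lo=[5, 8] hi=[41, 41] -> (len(lo)=2, len(hi)=2, max(lo)=8)
Step 5: insert 4 -> lo=[4, 5, 8] hi=[41, 41] -> (len(lo)=3, len(hi)=2, max(lo)=8)
Step 6: insert 43 -> lo=[4, 5, 8] hi=[41, 41, 43] -> (len(lo)=3, len(hi)=3, max(lo)=8)
Step 7: insert 19 -> lo=[4, 5, 8, 19] hi=[41, 41, 43] -> (len(lo)=4, len(hi)=3, max(lo)=19)
Step 8: insert 24 -> lo=[4, 5, 8, 19] hi=[24, 41, 41, 43] -> (len(lo)=4, len(hi)=4, max(lo)=19)

Answer: (1,0,8) (1,1,5) (2,1,8) (2,2,8) (3,2,8) (3,3,8) (4,3,19) (4,4,19)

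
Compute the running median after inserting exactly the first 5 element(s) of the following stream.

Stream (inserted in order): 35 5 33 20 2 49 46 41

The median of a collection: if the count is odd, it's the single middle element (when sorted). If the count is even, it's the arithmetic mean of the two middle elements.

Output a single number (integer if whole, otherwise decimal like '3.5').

Answer: 20

Derivation:
Step 1: insert 35 -> lo=[35] (size 1, max 35) hi=[] (size 0) -> median=35
Step 2: insert 5 -> lo=[5] (size 1, max 5) hi=[35] (size 1, min 35) -> median=20
Step 3: insert 33 -> lo=[5, 33] (size 2, max 33) hi=[35] (size 1, min 35) -> median=33
Step 4: insert 20 -> lo=[5, 20] (size 2, max 20) hi=[33, 35] (size 2, min 33) -> median=26.5
Step 5: insert 2 -> lo=[2, 5, 20] (size 3, max 20) hi=[33, 35] (size 2, min 33) -> median=20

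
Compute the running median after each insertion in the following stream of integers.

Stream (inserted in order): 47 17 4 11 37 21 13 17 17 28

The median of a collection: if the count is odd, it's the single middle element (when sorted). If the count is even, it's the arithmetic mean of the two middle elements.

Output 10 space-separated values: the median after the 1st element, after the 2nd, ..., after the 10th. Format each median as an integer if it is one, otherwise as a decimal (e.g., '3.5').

Answer: 47 32 17 14 17 19 17 17 17 17

Derivation:
Step 1: insert 47 -> lo=[47] (size 1, max 47) hi=[] (size 0) -> median=47
Step 2: insert 17 -> lo=[17] (size 1, max 17) hi=[47] (size 1, min 47) -> median=32
Step 3: insert 4 -> lo=[4, 17] (size 2, max 17) hi=[47] (size 1, min 47) -> median=17
Step 4: insert 11 -> lo=[4, 11] (size 2, max 11) hi=[17, 47] (size 2, min 17) -> median=14
Step 5: insert 37 -> lo=[4, 11, 17] (size 3, max 17) hi=[37, 47] (size 2, min 37) -> median=17
Step 6: insert 21 -> lo=[4, 11, 17] (size 3, max 17) hi=[21, 37, 47] (size 3, min 21) -> median=19
Step 7: insert 13 -> lo=[4, 11, 13, 17] (size 4, max 17) hi=[21, 37, 47] (size 3, min 21) -> median=17
Step 8: insert 17 -> lo=[4, 11, 13, 17] (size 4, max 17) hi=[17, 21, 37, 47] (size 4, min 17) -> median=17
Step 9: insert 17 -> lo=[4, 11, 13, 17, 17] (size 5, max 17) hi=[17, 21, 37, 47] (size 4, min 17) -> median=17
Step 10: insert 28 -> lo=[4, 11, 13, 17, 17] (size 5, max 17) hi=[17, 21, 28, 37, 47] (size 5, min 17) -> median=17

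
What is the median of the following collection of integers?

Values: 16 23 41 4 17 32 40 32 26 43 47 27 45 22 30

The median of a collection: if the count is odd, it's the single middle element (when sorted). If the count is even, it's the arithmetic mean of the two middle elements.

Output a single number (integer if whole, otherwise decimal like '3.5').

Step 1: insert 16 -> lo=[16] (size 1, max 16) hi=[] (size 0) -> median=16
Step 2: insert 23 -> lo=[16] (size 1, max 16) hi=[23] (size 1, min 23) -> median=19.5
Step 3: insert 41 -> lo=[16, 23] (size 2, max 23) hi=[41] (size 1, min 41) -> median=23
Step 4: insert 4 -> lo=[4, 16] (size 2, max 16) hi=[23, 41] (size 2, min 23) -> median=19.5
Step 5: insert 17 -> lo=[4, 16, 17] (size 3, max 17) hi=[23, 41] (size 2, min 23) -> median=17
Step 6: insert 32 -> lo=[4, 16, 17] (size 3, max 17) hi=[23, 32, 41] (size 3, min 23) -> median=20
Step 7: insert 40 -> lo=[4, 16, 17, 23] (size 4, max 23) hi=[32, 40, 41] (size 3, min 32) -> median=23
Step 8: insert 32 -> lo=[4, 16, 17, 23] (size 4, max 23) hi=[32, 32, 40, 41] (size 4, min 32) -> median=27.5
Step 9: insert 26 -> lo=[4, 16, 17, 23, 26] (size 5, max 26) hi=[32, 32, 40, 41] (size 4, min 32) -> median=26
Step 10: insert 43 -> lo=[4, 16, 17, 23, 26] (size 5, max 26) hi=[32, 32, 40, 41, 43] (size 5, min 32) -> median=29
Step 11: insert 47 -> lo=[4, 16, 17, 23, 26, 32] (size 6, max 32) hi=[32, 40, 41, 43, 47] (size 5, min 32) -> median=32
Step 12: insert 27 -> lo=[4, 16, 17, 23, 26, 27] (size 6, max 27) hi=[32, 32, 40, 41, 43, 47] (size 6, min 32) -> median=29.5
Step 13: insert 45 -> lo=[4, 16, 17, 23, 26, 27, 32] (size 7, max 32) hi=[32, 40, 41, 43, 45, 47] (size 6, min 32) -> median=32
Step 14: insert 22 -> lo=[4, 16, 17, 22, 23, 26, 27] (size 7, max 27) hi=[32, 32, 40, 41, 43, 45, 47] (size 7, min 32) -> median=29.5
Step 15: insert 30 -> lo=[4, 16, 17, 22, 23, 26, 27, 30] (size 8, max 30) hi=[32, 32, 40, 41, 43, 45, 47] (size 7, min 32) -> median=30

Answer: 30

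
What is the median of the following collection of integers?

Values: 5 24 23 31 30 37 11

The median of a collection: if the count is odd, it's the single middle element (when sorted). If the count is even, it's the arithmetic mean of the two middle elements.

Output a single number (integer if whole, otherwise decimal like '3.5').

Answer: 24

Derivation:
Step 1: insert 5 -> lo=[5] (size 1, max 5) hi=[] (size 0) -> median=5
Step 2: insert 24 -> lo=[5] (size 1, max 5) hi=[24] (size 1, min 24) -> median=14.5
Step 3: insert 23 -> lo=[5, 23] (size 2, max 23) hi=[24] (size 1, min 24) -> median=23
Step 4: insert 31 -> lo=[5, 23] (size 2, max 23) hi=[24, 31] (size 2, min 24) -> median=23.5
Step 5: insert 30 -> lo=[5, 23, 24] (size 3, max 24) hi=[30, 31] (size 2, min 30) -> median=24
Step 6: insert 37 -> lo=[5, 23, 24] (size 3, max 24) hi=[30, 31, 37] (size 3, min 30) -> median=27
Step 7: insert 11 -> lo=[5, 11, 23, 24] (size 4, max 24) hi=[30, 31, 37] (size 3, min 30) -> median=24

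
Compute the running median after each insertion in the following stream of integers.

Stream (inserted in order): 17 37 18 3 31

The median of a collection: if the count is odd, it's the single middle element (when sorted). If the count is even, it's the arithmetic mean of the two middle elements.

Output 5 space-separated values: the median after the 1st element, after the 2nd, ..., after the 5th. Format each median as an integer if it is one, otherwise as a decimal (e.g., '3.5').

Step 1: insert 17 -> lo=[17] (size 1, max 17) hi=[] (size 0) -> median=17
Step 2: insert 37 -> lo=[17] (size 1, max 17) hi=[37] (size 1, min 37) -> median=27
Step 3: insert 18 -> lo=[17, 18] (size 2, max 18) hi=[37] (size 1, min 37) -> median=18
Step 4: insert 3 -> lo=[3, 17] (size 2, max 17) hi=[18, 37] (size 2, min 18) -> median=17.5
Step 5: insert 31 -> lo=[3, 17, 18] (size 3, max 18) hi=[31, 37] (size 2, min 31) -> median=18

Answer: 17 27 18 17.5 18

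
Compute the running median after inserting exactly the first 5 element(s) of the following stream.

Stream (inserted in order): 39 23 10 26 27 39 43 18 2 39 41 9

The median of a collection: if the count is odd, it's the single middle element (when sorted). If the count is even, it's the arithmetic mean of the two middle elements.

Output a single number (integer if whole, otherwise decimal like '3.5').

Step 1: insert 39 -> lo=[39] (size 1, max 39) hi=[] (size 0) -> median=39
Step 2: insert 23 -> lo=[23] (size 1, max 23) hi=[39] (size 1, min 39) -> median=31
Step 3: insert 10 -> lo=[10, 23] (size 2, max 23) hi=[39] (size 1, min 39) -> median=23
Step 4: insert 26 -> lo=[10, 23] (size 2, max 23) hi=[26, 39] (size 2, min 26) -> median=24.5
Step 5: insert 27 -> lo=[10, 23, 26] (size 3, max 26) hi=[27, 39] (size 2, min 27) -> median=26

Answer: 26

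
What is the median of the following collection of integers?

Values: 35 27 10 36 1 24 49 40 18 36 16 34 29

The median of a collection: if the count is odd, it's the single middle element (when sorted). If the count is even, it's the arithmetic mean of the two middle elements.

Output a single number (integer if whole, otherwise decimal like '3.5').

Answer: 29

Derivation:
Step 1: insert 35 -> lo=[35] (size 1, max 35) hi=[] (size 0) -> median=35
Step 2: insert 27 -> lo=[27] (size 1, max 27) hi=[35] (size 1, min 35) -> median=31
Step 3: insert 10 -> lo=[10, 27] (size 2, max 27) hi=[35] (size 1, min 35) -> median=27
Step 4: insert 36 -> lo=[10, 27] (size 2, max 27) hi=[35, 36] (size 2, min 35) -> median=31
Step 5: insert 1 -> lo=[1, 10, 27] (size 3, max 27) hi=[35, 36] (size 2, min 35) -> median=27
Step 6: insert 24 -> lo=[1, 10, 24] (size 3, max 24) hi=[27, 35, 36] (size 3, min 27) -> median=25.5
Step 7: insert 49 -> lo=[1, 10, 24, 27] (size 4, max 27) hi=[35, 36, 49] (size 3, min 35) -> median=27
Step 8: insert 40 -> lo=[1, 10, 24, 27] (size 4, max 27) hi=[35, 36, 40, 49] (size 4, min 35) -> median=31
Step 9: insert 18 -> lo=[1, 10, 18, 24, 27] (size 5, max 27) hi=[35, 36, 40, 49] (size 4, min 35) -> median=27
Step 10: insert 36 -> lo=[1, 10, 18, 24, 27] (size 5, max 27) hi=[35, 36, 36, 40, 49] (size 5, min 35) -> median=31
Step 11: insert 16 -> lo=[1, 10, 16, 18, 24, 27] (size 6, max 27) hi=[35, 36, 36, 40, 49] (size 5, min 35) -> median=27
Step 12: insert 34 -> lo=[1, 10, 16, 18, 24, 27] (size 6, max 27) hi=[34, 35, 36, 36, 40, 49] (size 6, min 34) -> median=30.5
Step 13: insert 29 -> lo=[1, 10, 16, 18, 24, 27, 29] (size 7, max 29) hi=[34, 35, 36, 36, 40, 49] (size 6, min 34) -> median=29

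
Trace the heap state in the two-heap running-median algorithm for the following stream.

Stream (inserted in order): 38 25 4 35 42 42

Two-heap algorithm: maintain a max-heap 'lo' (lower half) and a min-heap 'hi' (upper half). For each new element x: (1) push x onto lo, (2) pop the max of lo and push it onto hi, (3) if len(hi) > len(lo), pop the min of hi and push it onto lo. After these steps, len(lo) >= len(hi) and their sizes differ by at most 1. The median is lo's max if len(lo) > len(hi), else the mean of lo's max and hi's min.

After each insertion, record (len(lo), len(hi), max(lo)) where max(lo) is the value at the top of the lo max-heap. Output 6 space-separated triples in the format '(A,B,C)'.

Answer: (1,0,38) (1,1,25) (2,1,25) (2,2,25) (3,2,35) (3,3,35)

Derivation:
Step 1: insert 38 -> lo=[38] hi=[] -> (len(lo)=1, len(hi)=0, max(lo)=38)
Step 2: insert 25 -> lo=[25] hi=[38] -> (len(lo)=1, len(hi)=1, max(lo)=25)
Step 3: insert 4 -> lo=[4, 25] hi=[38] -> (len(lo)=2, len(hi)=1, max(lo)=25)
Step 4: insert 35 -> lo=[4, 25] hi=[35, 38] -> (len(lo)=2, len(hi)=2, max(lo)=25)
Step 5: insert 42 -> lo=[4, 25, 35] hi=[38, 42] -> (len(lo)=3, len(hi)=2, max(lo)=35)
Step 6: insert 42 -> lo=[4, 25, 35] hi=[38, 42, 42] -> (len(lo)=3, len(hi)=3, max(lo)=35)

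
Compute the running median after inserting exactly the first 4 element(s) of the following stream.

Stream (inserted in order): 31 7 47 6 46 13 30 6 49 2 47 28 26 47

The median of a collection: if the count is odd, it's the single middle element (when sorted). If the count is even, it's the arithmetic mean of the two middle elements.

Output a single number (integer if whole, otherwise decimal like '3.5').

Answer: 19

Derivation:
Step 1: insert 31 -> lo=[31] (size 1, max 31) hi=[] (size 0) -> median=31
Step 2: insert 7 -> lo=[7] (size 1, max 7) hi=[31] (size 1, min 31) -> median=19
Step 3: insert 47 -> lo=[7, 31] (size 2, max 31) hi=[47] (size 1, min 47) -> median=31
Step 4: insert 6 -> lo=[6, 7] (size 2, max 7) hi=[31, 47] (size 2, min 31) -> median=19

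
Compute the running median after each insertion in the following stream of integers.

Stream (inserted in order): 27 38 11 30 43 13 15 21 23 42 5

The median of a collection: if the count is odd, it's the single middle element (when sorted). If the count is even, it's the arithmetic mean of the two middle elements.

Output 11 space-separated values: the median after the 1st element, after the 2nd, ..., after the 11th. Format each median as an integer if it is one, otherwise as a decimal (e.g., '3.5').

Answer: 27 32.5 27 28.5 30 28.5 27 24 23 25 23

Derivation:
Step 1: insert 27 -> lo=[27] (size 1, max 27) hi=[] (size 0) -> median=27
Step 2: insert 38 -> lo=[27] (size 1, max 27) hi=[38] (size 1, min 38) -> median=32.5
Step 3: insert 11 -> lo=[11, 27] (size 2, max 27) hi=[38] (size 1, min 38) -> median=27
Step 4: insert 30 -> lo=[11, 27] (size 2, max 27) hi=[30, 38] (size 2, min 30) -> median=28.5
Step 5: insert 43 -> lo=[11, 27, 30] (size 3, max 30) hi=[38, 43] (size 2, min 38) -> median=30
Step 6: insert 13 -> lo=[11, 13, 27] (size 3, max 27) hi=[30, 38, 43] (size 3, min 30) -> median=28.5
Step 7: insert 15 -> lo=[11, 13, 15, 27] (size 4, max 27) hi=[30, 38, 43] (size 3, min 30) -> median=27
Step 8: insert 21 -> lo=[11, 13, 15, 21] (size 4, max 21) hi=[27, 30, 38, 43] (size 4, min 27) -> median=24
Step 9: insert 23 -> lo=[11, 13, 15, 21, 23] (size 5, max 23) hi=[27, 30, 38, 43] (size 4, min 27) -> median=23
Step 10: insert 42 -> lo=[11, 13, 15, 21, 23] (size 5, max 23) hi=[27, 30, 38, 42, 43] (size 5, min 27) -> median=25
Step 11: insert 5 -> lo=[5, 11, 13, 15, 21, 23] (size 6, max 23) hi=[27, 30, 38, 42, 43] (size 5, min 27) -> median=23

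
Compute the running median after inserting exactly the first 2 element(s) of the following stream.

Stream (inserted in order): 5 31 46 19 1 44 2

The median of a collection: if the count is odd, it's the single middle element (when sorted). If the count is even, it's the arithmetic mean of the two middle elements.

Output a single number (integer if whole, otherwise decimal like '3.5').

Answer: 18

Derivation:
Step 1: insert 5 -> lo=[5] (size 1, max 5) hi=[] (size 0) -> median=5
Step 2: insert 31 -> lo=[5] (size 1, max 5) hi=[31] (size 1, min 31) -> median=18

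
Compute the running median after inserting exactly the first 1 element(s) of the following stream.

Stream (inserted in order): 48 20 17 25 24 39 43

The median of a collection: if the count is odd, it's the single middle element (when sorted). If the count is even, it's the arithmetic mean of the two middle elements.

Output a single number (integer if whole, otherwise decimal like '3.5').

Step 1: insert 48 -> lo=[48] (size 1, max 48) hi=[] (size 0) -> median=48

Answer: 48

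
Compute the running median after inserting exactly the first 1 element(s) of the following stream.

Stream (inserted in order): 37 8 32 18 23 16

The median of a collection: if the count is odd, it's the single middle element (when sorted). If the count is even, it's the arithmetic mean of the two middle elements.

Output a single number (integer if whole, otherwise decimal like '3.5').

Answer: 37

Derivation:
Step 1: insert 37 -> lo=[37] (size 1, max 37) hi=[] (size 0) -> median=37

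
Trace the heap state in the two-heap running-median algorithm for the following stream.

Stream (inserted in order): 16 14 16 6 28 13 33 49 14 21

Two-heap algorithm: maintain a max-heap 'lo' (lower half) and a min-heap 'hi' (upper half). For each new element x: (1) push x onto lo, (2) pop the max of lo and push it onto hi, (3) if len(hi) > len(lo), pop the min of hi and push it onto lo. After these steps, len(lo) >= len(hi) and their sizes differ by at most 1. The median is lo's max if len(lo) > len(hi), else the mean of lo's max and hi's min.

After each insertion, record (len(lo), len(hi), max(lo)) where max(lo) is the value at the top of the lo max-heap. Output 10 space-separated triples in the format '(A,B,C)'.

Step 1: insert 16 -> lo=[16] hi=[] -> (len(lo)=1, len(hi)=0, max(lo)=16)
Step 2: insert 14 -> lo=[14] hi=[16] -> (len(lo)=1, len(hi)=1, max(lo)=14)
Step 3: insert 16 -> lo=[14, 16] hi=[16] -> (len(lo)=2, len(hi)=1, max(lo)=16)
Step 4: insert 6 -> lo=[6, 14] hi=[16, 16] -> (len(lo)=2, len(hi)=2, max(lo)=14)
Step 5: insert 28 -> lo=[6, 14, 16] hi=[16, 28] -> (len(lo)=3, len(hi)=2, max(lo)=16)
Step 6: insert 13 -> lo=[6, 13, 14] hi=[16, 16, 28] -> (len(lo)=3, len(hi)=3, max(lo)=14)
Step 7: insert 33 -> lo=[6, 13, 14, 16] hi=[16, 28, 33] -> (len(lo)=4, len(hi)=3, max(lo)=16)
Step 8: insert 49 -> lo=[6, 13, 14, 16] hi=[16, 28, 33, 49] -> (len(lo)=4, len(hi)=4, max(lo)=16)
Step 9: insert 14 -> lo=[6, 13, 14, 14, 16] hi=[16, 28, 33, 49] -> (len(lo)=5, len(hi)=4, max(lo)=16)
Step 10: insert 21 -> lo=[6, 13, 14, 14, 16] hi=[16, 21, 28, 33, 49] -> (len(lo)=5, len(hi)=5, max(lo)=16)

Answer: (1,0,16) (1,1,14) (2,1,16) (2,2,14) (3,2,16) (3,3,14) (4,3,16) (4,4,16) (5,4,16) (5,5,16)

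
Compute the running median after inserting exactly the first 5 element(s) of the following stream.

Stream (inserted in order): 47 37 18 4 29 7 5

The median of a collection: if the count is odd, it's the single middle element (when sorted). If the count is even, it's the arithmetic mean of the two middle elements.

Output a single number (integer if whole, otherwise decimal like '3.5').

Answer: 29

Derivation:
Step 1: insert 47 -> lo=[47] (size 1, max 47) hi=[] (size 0) -> median=47
Step 2: insert 37 -> lo=[37] (size 1, max 37) hi=[47] (size 1, min 47) -> median=42
Step 3: insert 18 -> lo=[18, 37] (size 2, max 37) hi=[47] (size 1, min 47) -> median=37
Step 4: insert 4 -> lo=[4, 18] (size 2, max 18) hi=[37, 47] (size 2, min 37) -> median=27.5
Step 5: insert 29 -> lo=[4, 18, 29] (size 3, max 29) hi=[37, 47] (size 2, min 37) -> median=29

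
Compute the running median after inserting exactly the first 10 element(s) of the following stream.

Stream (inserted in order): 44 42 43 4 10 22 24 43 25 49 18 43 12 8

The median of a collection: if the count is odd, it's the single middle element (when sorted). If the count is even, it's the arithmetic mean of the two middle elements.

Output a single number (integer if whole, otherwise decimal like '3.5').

Answer: 33.5

Derivation:
Step 1: insert 44 -> lo=[44] (size 1, max 44) hi=[] (size 0) -> median=44
Step 2: insert 42 -> lo=[42] (size 1, max 42) hi=[44] (size 1, min 44) -> median=43
Step 3: insert 43 -> lo=[42, 43] (size 2, max 43) hi=[44] (size 1, min 44) -> median=43
Step 4: insert 4 -> lo=[4, 42] (size 2, max 42) hi=[43, 44] (size 2, min 43) -> median=42.5
Step 5: insert 10 -> lo=[4, 10, 42] (size 3, max 42) hi=[43, 44] (size 2, min 43) -> median=42
Step 6: insert 22 -> lo=[4, 10, 22] (size 3, max 22) hi=[42, 43, 44] (size 3, min 42) -> median=32
Step 7: insert 24 -> lo=[4, 10, 22, 24] (size 4, max 24) hi=[42, 43, 44] (size 3, min 42) -> median=24
Step 8: insert 43 -> lo=[4, 10, 22, 24] (size 4, max 24) hi=[42, 43, 43, 44] (size 4, min 42) -> median=33
Step 9: insert 25 -> lo=[4, 10, 22, 24, 25] (size 5, max 25) hi=[42, 43, 43, 44] (size 4, min 42) -> median=25
Step 10: insert 49 -> lo=[4, 10, 22, 24, 25] (size 5, max 25) hi=[42, 43, 43, 44, 49] (size 5, min 42) -> median=33.5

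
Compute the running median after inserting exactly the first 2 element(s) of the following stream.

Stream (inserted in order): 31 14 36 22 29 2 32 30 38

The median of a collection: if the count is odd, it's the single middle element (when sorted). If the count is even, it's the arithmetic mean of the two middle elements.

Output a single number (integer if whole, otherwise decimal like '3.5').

Answer: 22.5

Derivation:
Step 1: insert 31 -> lo=[31] (size 1, max 31) hi=[] (size 0) -> median=31
Step 2: insert 14 -> lo=[14] (size 1, max 14) hi=[31] (size 1, min 31) -> median=22.5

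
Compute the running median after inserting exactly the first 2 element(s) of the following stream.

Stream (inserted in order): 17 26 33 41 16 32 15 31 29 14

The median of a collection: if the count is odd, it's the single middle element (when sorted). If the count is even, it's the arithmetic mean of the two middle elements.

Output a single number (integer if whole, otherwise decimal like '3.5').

Answer: 21.5

Derivation:
Step 1: insert 17 -> lo=[17] (size 1, max 17) hi=[] (size 0) -> median=17
Step 2: insert 26 -> lo=[17] (size 1, max 17) hi=[26] (size 1, min 26) -> median=21.5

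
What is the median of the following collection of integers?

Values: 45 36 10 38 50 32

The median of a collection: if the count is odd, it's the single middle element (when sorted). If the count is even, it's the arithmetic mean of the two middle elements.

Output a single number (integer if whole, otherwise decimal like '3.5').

Step 1: insert 45 -> lo=[45] (size 1, max 45) hi=[] (size 0) -> median=45
Step 2: insert 36 -> lo=[36] (size 1, max 36) hi=[45] (size 1, min 45) -> median=40.5
Step 3: insert 10 -> lo=[10, 36] (size 2, max 36) hi=[45] (size 1, min 45) -> median=36
Step 4: insert 38 -> lo=[10, 36] (size 2, max 36) hi=[38, 45] (size 2, min 38) -> median=37
Step 5: insert 50 -> lo=[10, 36, 38] (size 3, max 38) hi=[45, 50] (size 2, min 45) -> median=38
Step 6: insert 32 -> lo=[10, 32, 36] (size 3, max 36) hi=[38, 45, 50] (size 3, min 38) -> median=37

Answer: 37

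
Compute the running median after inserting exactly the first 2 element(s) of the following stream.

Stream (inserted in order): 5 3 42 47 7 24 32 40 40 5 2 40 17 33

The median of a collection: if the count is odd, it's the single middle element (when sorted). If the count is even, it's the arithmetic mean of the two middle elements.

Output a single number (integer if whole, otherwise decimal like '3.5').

Step 1: insert 5 -> lo=[5] (size 1, max 5) hi=[] (size 0) -> median=5
Step 2: insert 3 -> lo=[3] (size 1, max 3) hi=[5] (size 1, min 5) -> median=4

Answer: 4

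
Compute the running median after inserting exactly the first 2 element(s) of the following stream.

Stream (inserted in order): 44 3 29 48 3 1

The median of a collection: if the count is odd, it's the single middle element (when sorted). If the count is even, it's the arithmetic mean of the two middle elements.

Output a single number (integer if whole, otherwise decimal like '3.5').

Answer: 23.5

Derivation:
Step 1: insert 44 -> lo=[44] (size 1, max 44) hi=[] (size 0) -> median=44
Step 2: insert 3 -> lo=[3] (size 1, max 3) hi=[44] (size 1, min 44) -> median=23.5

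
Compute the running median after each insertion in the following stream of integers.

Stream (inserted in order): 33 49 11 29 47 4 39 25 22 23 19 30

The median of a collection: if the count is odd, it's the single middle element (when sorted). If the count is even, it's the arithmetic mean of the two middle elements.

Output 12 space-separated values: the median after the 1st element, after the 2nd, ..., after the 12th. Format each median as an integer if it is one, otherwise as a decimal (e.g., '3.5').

Step 1: insert 33 -> lo=[33] (size 1, max 33) hi=[] (size 0) -> median=33
Step 2: insert 49 -> lo=[33] (size 1, max 33) hi=[49] (size 1, min 49) -> median=41
Step 3: insert 11 -> lo=[11, 33] (size 2, max 33) hi=[49] (size 1, min 49) -> median=33
Step 4: insert 29 -> lo=[11, 29] (size 2, max 29) hi=[33, 49] (size 2, min 33) -> median=31
Step 5: insert 47 -> lo=[11, 29, 33] (size 3, max 33) hi=[47, 49] (size 2, min 47) -> median=33
Step 6: insert 4 -> lo=[4, 11, 29] (size 3, max 29) hi=[33, 47, 49] (size 3, min 33) -> median=31
Step 7: insert 39 -> lo=[4, 11, 29, 33] (size 4, max 33) hi=[39, 47, 49] (size 3, min 39) -> median=33
Step 8: insert 25 -> lo=[4, 11, 25, 29] (size 4, max 29) hi=[33, 39, 47, 49] (size 4, min 33) -> median=31
Step 9: insert 22 -> lo=[4, 11, 22, 25, 29] (size 5, max 29) hi=[33, 39, 47, 49] (size 4, min 33) -> median=29
Step 10: insert 23 -> lo=[4, 11, 22, 23, 25] (size 5, max 25) hi=[29, 33, 39, 47, 49] (size 5, min 29) -> median=27
Step 11: insert 19 -> lo=[4, 11, 19, 22, 23, 25] (size 6, max 25) hi=[29, 33, 39, 47, 49] (size 5, min 29) -> median=25
Step 12: insert 30 -> lo=[4, 11, 19, 22, 23, 25] (size 6, max 25) hi=[29, 30, 33, 39, 47, 49] (size 6, min 29) -> median=27

Answer: 33 41 33 31 33 31 33 31 29 27 25 27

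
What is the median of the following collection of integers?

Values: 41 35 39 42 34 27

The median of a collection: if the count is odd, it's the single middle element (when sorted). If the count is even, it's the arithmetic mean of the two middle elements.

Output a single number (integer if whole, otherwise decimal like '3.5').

Step 1: insert 41 -> lo=[41] (size 1, max 41) hi=[] (size 0) -> median=41
Step 2: insert 35 -> lo=[35] (size 1, max 35) hi=[41] (size 1, min 41) -> median=38
Step 3: insert 39 -> lo=[35, 39] (size 2, max 39) hi=[41] (size 1, min 41) -> median=39
Step 4: insert 42 -> lo=[35, 39] (size 2, max 39) hi=[41, 42] (size 2, min 41) -> median=40
Step 5: insert 34 -> lo=[34, 35, 39] (size 3, max 39) hi=[41, 42] (size 2, min 41) -> median=39
Step 6: insert 27 -> lo=[27, 34, 35] (size 3, max 35) hi=[39, 41, 42] (size 3, min 39) -> median=37

Answer: 37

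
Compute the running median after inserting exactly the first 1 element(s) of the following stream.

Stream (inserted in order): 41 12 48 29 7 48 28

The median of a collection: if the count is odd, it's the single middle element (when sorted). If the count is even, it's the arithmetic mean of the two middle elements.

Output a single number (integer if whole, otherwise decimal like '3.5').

Step 1: insert 41 -> lo=[41] (size 1, max 41) hi=[] (size 0) -> median=41

Answer: 41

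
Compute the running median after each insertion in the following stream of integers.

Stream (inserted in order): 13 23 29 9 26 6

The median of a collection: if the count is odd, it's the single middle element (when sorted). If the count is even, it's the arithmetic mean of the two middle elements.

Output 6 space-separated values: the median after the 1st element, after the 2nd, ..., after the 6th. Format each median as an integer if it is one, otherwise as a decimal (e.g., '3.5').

Step 1: insert 13 -> lo=[13] (size 1, max 13) hi=[] (size 0) -> median=13
Step 2: insert 23 -> lo=[13] (size 1, max 13) hi=[23] (size 1, min 23) -> median=18
Step 3: insert 29 -> lo=[13, 23] (size 2, max 23) hi=[29] (size 1, min 29) -> median=23
Step 4: insert 9 -> lo=[9, 13] (size 2, max 13) hi=[23, 29] (size 2, min 23) -> median=18
Step 5: insert 26 -> lo=[9, 13, 23] (size 3, max 23) hi=[26, 29] (size 2, min 26) -> median=23
Step 6: insert 6 -> lo=[6, 9, 13] (size 3, max 13) hi=[23, 26, 29] (size 3, min 23) -> median=18

Answer: 13 18 23 18 23 18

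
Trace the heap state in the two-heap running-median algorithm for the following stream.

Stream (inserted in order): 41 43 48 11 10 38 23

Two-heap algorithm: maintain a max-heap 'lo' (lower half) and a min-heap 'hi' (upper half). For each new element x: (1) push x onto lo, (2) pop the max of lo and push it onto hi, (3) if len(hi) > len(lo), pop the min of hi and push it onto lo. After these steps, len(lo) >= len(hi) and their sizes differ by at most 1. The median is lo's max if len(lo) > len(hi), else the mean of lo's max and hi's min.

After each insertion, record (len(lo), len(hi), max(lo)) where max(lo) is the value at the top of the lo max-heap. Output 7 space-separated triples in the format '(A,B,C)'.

Answer: (1,0,41) (1,1,41) (2,1,43) (2,2,41) (3,2,41) (3,3,38) (4,3,38)

Derivation:
Step 1: insert 41 -> lo=[41] hi=[] -> (len(lo)=1, len(hi)=0, max(lo)=41)
Step 2: insert 43 -> lo=[41] hi=[43] -> (len(lo)=1, len(hi)=1, max(lo)=41)
Step 3: insert 48 -> lo=[41, 43] hi=[48] -> (len(lo)=2, len(hi)=1, max(lo)=43)
Step 4: insert 11 -> lo=[11, 41] hi=[43, 48] -> (len(lo)=2, len(hi)=2, max(lo)=41)
Step 5: insert 10 -> lo=[10, 11, 41] hi=[43, 48] -> (len(lo)=3, len(hi)=2, max(lo)=41)
Step 6: insert 38 -> lo=[10, 11, 38] hi=[41, 43, 48] -> (len(lo)=3, len(hi)=3, max(lo)=38)
Step 7: insert 23 -> lo=[10, 11, 23, 38] hi=[41, 43, 48] -> (len(lo)=4, len(hi)=3, max(lo)=38)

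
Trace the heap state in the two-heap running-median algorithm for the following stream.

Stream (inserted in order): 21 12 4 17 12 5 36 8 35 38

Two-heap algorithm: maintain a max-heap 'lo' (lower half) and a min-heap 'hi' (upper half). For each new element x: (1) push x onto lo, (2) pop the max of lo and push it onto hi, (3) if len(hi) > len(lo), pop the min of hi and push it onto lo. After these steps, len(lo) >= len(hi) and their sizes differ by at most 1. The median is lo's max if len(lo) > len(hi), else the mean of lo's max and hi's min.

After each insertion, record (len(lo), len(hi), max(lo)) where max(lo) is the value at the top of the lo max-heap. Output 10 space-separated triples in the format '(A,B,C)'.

Step 1: insert 21 -> lo=[21] hi=[] -> (len(lo)=1, len(hi)=0, max(lo)=21)
Step 2: insert 12 -> lo=[12] hi=[21] -> (len(lo)=1, len(hi)=1, max(lo)=12)
Step 3: insert 4 -> lo=[4, 12] hi=[21] -> (len(lo)=2, len(hi)=1, max(lo)=12)
Step 4: insert 17 -> lo=[4, 12] hi=[17, 21] -> (len(lo)=2, len(hi)=2, max(lo)=12)
Step 5: insert 12 -> lo=[4, 12, 12] hi=[17, 21] -> (len(lo)=3, len(hi)=2, max(lo)=12)
Step 6: insert 5 -> lo=[4, 5, 12] hi=[12, 17, 21] -> (len(lo)=3, len(hi)=3, max(lo)=12)
Step 7: insert 36 -> lo=[4, 5, 12, 12] hi=[17, 21, 36] -> (len(lo)=4, len(hi)=3, max(lo)=12)
Step 8: insert 8 -> lo=[4, 5, 8, 12] hi=[12, 17, 21, 36] -> (len(lo)=4, len(hi)=4, max(lo)=12)
Step 9: insert 35 -> lo=[4, 5, 8, 12, 12] hi=[17, 21, 35, 36] -> (len(lo)=5, len(hi)=4, max(lo)=12)
Step 10: insert 38 -> lo=[4, 5, 8, 12, 12] hi=[17, 21, 35, 36, 38] -> (len(lo)=5, len(hi)=5, max(lo)=12)

Answer: (1,0,21) (1,1,12) (2,1,12) (2,2,12) (3,2,12) (3,3,12) (4,3,12) (4,4,12) (5,4,12) (5,5,12)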